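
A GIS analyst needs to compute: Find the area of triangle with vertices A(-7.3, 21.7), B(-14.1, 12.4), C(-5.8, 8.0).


Area = |x_A(y_B-y_C) + x_B(y_C-y_A) + x_C(y_A-y_B)|/2
= |(-32.12) + 193.17 + (-53.94)|/2
= 107.11/2 = 53.555

53.555


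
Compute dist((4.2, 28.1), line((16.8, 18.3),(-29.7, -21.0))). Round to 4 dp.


|cross product| = 950.88
|line direction| = sqrt(3706.74) = 60.883
Distance = 950.88/sqrt(3706.74) = 15.6182

15.6182


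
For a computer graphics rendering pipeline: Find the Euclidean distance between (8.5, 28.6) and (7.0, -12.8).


dx=-1.5, dy=-41.4
d^2 = (-1.5)^2 + (-41.4)^2 = 1716.21
d = sqrt(1716.21) = 41.4272

41.4272


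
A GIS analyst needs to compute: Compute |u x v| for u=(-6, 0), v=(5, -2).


|u x v| = |(-6)*(-2) - 0*5|
= |12 - 0| = 12

12


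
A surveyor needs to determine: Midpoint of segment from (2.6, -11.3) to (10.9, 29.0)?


M = ((2.6+10.9)/2, ((-11.3)+29)/2)
= (6.75, 8.85)

(6.75, 8.85)


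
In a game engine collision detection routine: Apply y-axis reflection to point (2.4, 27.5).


Reflection over y-axis: (x,y) -> (-x,y)
(2.4, 27.5) -> (-2.4, 27.5)

(-2.4, 27.5)


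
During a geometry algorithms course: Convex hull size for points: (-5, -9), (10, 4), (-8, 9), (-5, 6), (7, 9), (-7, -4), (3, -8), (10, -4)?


Convex hull vertices (CCW): (-8, 9), (-7, -4), (-5, -9), (3, -8), (10, -4), (10, 4), (7, 9)
Count = 7

7


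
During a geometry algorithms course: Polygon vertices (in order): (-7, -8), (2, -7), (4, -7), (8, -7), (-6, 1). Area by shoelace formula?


Shoelace sum: ((-7)*(-7) - 2*(-8)) + (2*(-7) - 4*(-7)) + (4*(-7) - 8*(-7)) + (8*1 - (-6)*(-7)) + ((-6)*(-8) - (-7)*1)
= 128
Area = |128|/2 = 64

64


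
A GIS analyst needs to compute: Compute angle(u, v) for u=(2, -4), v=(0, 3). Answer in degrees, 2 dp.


u.v = -12, |u| = sqrt(20) = 4.4721, |v| = sqrt(9) = 3
cos(theta) = u.v/(|u||v|) = -12/sqrt(180) = -0.894427
theta = acos(-0.894427) = 153.43 degrees

153.43 degrees


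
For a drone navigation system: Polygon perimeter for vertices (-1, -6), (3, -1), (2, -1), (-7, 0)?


Sides: (-1, -6)->(3, -1): sqrt(41) = 6.403124, (3, -1)->(2, -1): sqrt(1) = 1, (2, -1)->(-7, 0): sqrt(82) = 9.055385, (-7, 0)->(-1, -6): sqrt(72) = 8.485281
Sum = 24.94379
Perimeter = 24.9438

24.9438


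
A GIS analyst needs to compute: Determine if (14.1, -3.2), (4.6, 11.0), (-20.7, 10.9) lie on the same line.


Cross product: (4.6-14.1)*(10.9-(-3.2)) - (11-(-3.2))*((-20.7)-14.1)
= 360.21

No, not collinear


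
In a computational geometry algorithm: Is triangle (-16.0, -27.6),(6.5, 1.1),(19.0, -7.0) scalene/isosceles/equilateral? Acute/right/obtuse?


Side lengths squared: AB^2=1329.94, BC^2=221.86, CA^2=1649.36
Sorted: [221.86, 1329.94, 1649.36]
By sides: Scalene, By angles: Obtuse

Scalene, Obtuse


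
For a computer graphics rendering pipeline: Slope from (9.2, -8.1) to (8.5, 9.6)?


slope = (y2-y1)/(x2-x1) = (9.6-(-8.1))/(8.5-9.2) = 17.7/(-0.7) = -25.2857

-25.2857


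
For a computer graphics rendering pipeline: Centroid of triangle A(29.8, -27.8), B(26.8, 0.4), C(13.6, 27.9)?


Centroid = ((x_A+x_B+x_C)/3, (y_A+y_B+y_C)/3)
= ((29.8+26.8+13.6)/3, ((-27.8)+0.4+27.9)/3)
= (23.4, 0.1667)

(23.4, 0.1667)


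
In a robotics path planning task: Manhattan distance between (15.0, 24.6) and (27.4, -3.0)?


|15-27.4| + |24.6-(-3)| = 12.4 + 27.6 = 40

40


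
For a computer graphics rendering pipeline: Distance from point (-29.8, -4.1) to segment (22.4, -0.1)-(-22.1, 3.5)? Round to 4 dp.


Project P onto AB: t = 1 (clamped to [0,1])
Closest point on segment: (-22.1, 3.5)
Distance: 10.819

10.819


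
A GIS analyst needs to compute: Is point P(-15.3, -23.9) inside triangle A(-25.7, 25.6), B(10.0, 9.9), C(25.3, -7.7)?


Cross products: AB x AP = -1603.87, BC x BP = -962.42, CA x CP = 2178.18
All same sign? no

No, outside


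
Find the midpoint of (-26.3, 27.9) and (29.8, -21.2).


M = (((-26.3)+29.8)/2, (27.9+(-21.2))/2)
= (1.75, 3.35)

(1.75, 3.35)


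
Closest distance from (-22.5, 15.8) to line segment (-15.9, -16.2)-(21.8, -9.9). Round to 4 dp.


Project P onto AB: t = 0 (clamped to [0,1])
Closest point on segment: (-15.9, -16.2)
Distance: 32.6735

32.6735


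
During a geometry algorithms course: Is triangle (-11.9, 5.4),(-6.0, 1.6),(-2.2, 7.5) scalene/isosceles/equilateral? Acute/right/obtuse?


Side lengths squared: AB^2=49.25, BC^2=49.25, CA^2=98.5
Sorted: [49.25, 49.25, 98.5]
By sides: Isosceles, By angles: Right

Isosceles, Right


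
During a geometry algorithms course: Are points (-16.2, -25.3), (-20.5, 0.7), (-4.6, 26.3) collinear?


Cross product: ((-20.5)-(-16.2))*(26.3-(-25.3)) - (0.7-(-25.3))*((-4.6)-(-16.2))
= -523.48

No, not collinear


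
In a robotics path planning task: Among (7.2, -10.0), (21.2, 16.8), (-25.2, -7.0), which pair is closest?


d(P0,P1) = 30.2364, d(P0,P2) = 32.5386, d(P1,P2) = 52.1479
Closest: P0 and P1

Closest pair: (7.2, -10.0) and (21.2, 16.8), distance = 30.2364


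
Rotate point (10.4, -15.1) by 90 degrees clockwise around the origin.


90° CW: (x,y) -> (y, -x)
(10.4,-15.1) -> (-15.1, -10.4)

(-15.1, -10.4)


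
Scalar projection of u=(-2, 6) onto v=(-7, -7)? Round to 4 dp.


u.v = -28, |v| = sqrt(98) = 9.8995
Scalar projection = u.v / |v| = -28 / sqrt(98) = -2.8284

-2.8284


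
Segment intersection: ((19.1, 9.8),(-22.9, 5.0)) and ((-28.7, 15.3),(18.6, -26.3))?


Cross products: d1=1728.33, d2=-245.91, d3=-460.44, d4=1513.8
d1*d2 < 0 and d3*d4 < 0? yes

Yes, they intersect


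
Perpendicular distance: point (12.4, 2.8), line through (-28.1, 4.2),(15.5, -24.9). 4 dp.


|cross product| = 1117.51
|line direction| = sqrt(2747.77) = 52.4192
Distance = 1117.51/sqrt(2747.77) = 21.3187

21.3187


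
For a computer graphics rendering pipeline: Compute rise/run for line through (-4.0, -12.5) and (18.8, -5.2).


slope = (y2-y1)/(x2-x1) = ((-5.2)-(-12.5))/(18.8-(-4)) = 7.3/22.8 = 0.3202

0.3202


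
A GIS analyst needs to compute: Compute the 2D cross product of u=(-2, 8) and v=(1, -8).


u x v = u_x*v_y - u_y*v_x = (-2)*(-8) - 8*1
= 16 - 8 = 8

8


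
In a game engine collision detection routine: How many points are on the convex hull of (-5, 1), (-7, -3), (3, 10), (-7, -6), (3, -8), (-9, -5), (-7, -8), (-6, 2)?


Convex hull vertices (CCW): (-9, -5), (-7, -8), (3, -8), (3, 10), (-6, 2)
Count = 5

5


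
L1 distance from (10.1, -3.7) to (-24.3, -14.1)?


|10.1-(-24.3)| + |(-3.7)-(-14.1)| = 34.4 + 10.4 = 44.8

44.8


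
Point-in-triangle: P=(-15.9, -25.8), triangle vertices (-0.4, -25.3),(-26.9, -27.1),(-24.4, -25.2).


Cross products: AB x AP = -14.65, BC x BP = -17.65, CA x CP = -13.55
All same sign? yes

Yes, inside


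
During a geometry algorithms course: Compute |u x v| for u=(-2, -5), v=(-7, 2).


|u x v| = |(-2)*2 - (-5)*(-7)|
= |(-4) - 35| = 39

39


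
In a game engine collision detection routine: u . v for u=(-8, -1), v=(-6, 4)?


u . v = u_x*v_x + u_y*v_y = (-8)*(-6) + (-1)*4
= 48 + (-4) = 44

44


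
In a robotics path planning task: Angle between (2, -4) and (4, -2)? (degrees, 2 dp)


u.v = 16, |u| = sqrt(20) = 4.4721, |v| = sqrt(20) = 4.4721
cos(theta) = u.v/(|u||v|) = 16/sqrt(400) = 0.8
theta = acos(0.8) = 36.87 degrees

36.87 degrees


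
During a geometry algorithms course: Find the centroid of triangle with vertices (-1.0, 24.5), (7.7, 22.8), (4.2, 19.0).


Centroid = ((x_A+x_B+x_C)/3, (y_A+y_B+y_C)/3)
= (((-1)+7.7+4.2)/3, (24.5+22.8+19)/3)
= (3.6333, 22.1)

(3.6333, 22.1)


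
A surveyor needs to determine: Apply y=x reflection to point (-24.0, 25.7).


Reflection over y=x: (x,y) -> (y,x)
(-24, 25.7) -> (25.7, -24)

(25.7, -24)


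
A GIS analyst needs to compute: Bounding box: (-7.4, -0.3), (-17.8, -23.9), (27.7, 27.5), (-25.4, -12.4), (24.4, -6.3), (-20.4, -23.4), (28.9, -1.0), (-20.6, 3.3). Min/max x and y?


x range: [-25.4, 28.9]
y range: [-23.9, 27.5]
Bounding box: (-25.4,-23.9) to (28.9,27.5)

(-25.4,-23.9) to (28.9,27.5)


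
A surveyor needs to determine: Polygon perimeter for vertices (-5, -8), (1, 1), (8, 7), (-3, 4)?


Sides: (-5, -8)->(1, 1): sqrt(117) = 10.816654, (1, 1)->(8, 7): sqrt(85) = 9.219544, (8, 7)->(-3, 4): sqrt(130) = 11.401754, (-3, 4)->(-5, -8): sqrt(148) = 12.165525
Sum = 43.603477
Perimeter = 43.6035

43.6035


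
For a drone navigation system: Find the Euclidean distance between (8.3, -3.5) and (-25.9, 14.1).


dx=-34.2, dy=17.6
d^2 = (-34.2)^2 + 17.6^2 = 1479.4
d = sqrt(1479.4) = 38.463

38.463


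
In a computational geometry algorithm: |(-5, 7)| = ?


|u| = sqrt((-5)^2 + 7^2) = sqrt(74) = 8.6023

8.6023


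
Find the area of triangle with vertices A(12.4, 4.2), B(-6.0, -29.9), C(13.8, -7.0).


Area = |x_A(y_B-y_C) + x_B(y_C-y_A) + x_C(y_A-y_B)|/2
= |(-283.96) + 67.2 + 470.58|/2
= 253.82/2 = 126.91

126.91


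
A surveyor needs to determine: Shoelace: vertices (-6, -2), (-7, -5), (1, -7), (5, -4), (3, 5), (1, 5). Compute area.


Shoelace sum: ((-6)*(-5) - (-7)*(-2)) + ((-7)*(-7) - 1*(-5)) + (1*(-4) - 5*(-7)) + (5*5 - 3*(-4)) + (3*5 - 1*5) + (1*(-2) - (-6)*5)
= 176
Area = |176|/2 = 88

88


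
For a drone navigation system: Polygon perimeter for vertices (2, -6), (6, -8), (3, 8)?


Sides: (2, -6)->(6, -8): sqrt(20) = 4.472136, (6, -8)->(3, 8): sqrt(265) = 16.278821, (3, 8)->(2, -6): sqrt(197) = 14.035669
Sum = 34.786626
Perimeter = 34.7866

34.7866


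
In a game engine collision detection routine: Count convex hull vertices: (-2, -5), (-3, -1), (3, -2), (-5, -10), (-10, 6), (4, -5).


Convex hull vertices (CCW): (-10, 6), (-5, -10), (4, -5), (3, -2)
Count = 4

4


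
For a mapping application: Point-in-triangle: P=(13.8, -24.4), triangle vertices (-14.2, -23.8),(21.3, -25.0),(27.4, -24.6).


Cross products: AB x AP = 12.3, BC x BP = 6.66, CA x CP = 2.56
All same sign? yes

Yes, inside


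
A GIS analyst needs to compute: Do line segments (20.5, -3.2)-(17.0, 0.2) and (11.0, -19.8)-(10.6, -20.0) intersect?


Cross products: d1=-4.74, d2=-6.8, d3=90.4, d4=92.46
d1*d2 < 0 and d3*d4 < 0? no

No, they don't intersect


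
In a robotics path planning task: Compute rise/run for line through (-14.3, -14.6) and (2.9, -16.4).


slope = (y2-y1)/(x2-x1) = ((-16.4)-(-14.6))/(2.9-(-14.3)) = (-1.8)/17.2 = -0.1047

-0.1047


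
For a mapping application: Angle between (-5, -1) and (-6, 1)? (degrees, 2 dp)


u.v = 29, |u| = sqrt(26) = 5.099, |v| = sqrt(37) = 6.0828
cos(theta) = u.v/(|u||v|) = 29/sqrt(962) = 0.934998
theta = acos(0.934998) = 20.77 degrees

20.77 degrees


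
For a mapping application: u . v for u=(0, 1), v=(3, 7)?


u . v = u_x*v_x + u_y*v_y = 0*3 + 1*7
= 0 + 7 = 7

7


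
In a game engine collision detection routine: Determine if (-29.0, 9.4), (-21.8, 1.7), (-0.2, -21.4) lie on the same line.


Cross product: ((-21.8)-(-29))*((-21.4)-9.4) - (1.7-9.4)*((-0.2)-(-29))
= 0

Yes, collinear


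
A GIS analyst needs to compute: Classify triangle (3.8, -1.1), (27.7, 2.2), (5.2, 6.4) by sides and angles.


Side lengths squared: AB^2=582.1, BC^2=523.89, CA^2=58.21
Sorted: [58.21, 523.89, 582.1]
By sides: Scalene, By angles: Right

Scalene, Right


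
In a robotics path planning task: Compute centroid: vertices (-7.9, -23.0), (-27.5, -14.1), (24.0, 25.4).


Centroid = ((x_A+x_B+x_C)/3, (y_A+y_B+y_C)/3)
= (((-7.9)+(-27.5)+24)/3, ((-23)+(-14.1)+25.4)/3)
= (-3.8, -3.9)

(-3.8, -3.9)


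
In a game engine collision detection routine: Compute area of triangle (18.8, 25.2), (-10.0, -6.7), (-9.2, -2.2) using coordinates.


Area = |x_A(y_B-y_C) + x_B(y_C-y_A) + x_C(y_A-y_B)|/2
= |(-84.6) + 274 + (-293.48)|/2
= 104.08/2 = 52.04

52.04


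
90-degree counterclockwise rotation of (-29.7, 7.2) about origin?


90° CCW: (x,y) -> (-y, x)
(-29.7,7.2) -> (-7.2, -29.7)

(-7.2, -29.7)


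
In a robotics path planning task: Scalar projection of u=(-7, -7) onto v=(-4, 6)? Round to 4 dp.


u.v = -14, |v| = sqrt(52) = 7.2111
Scalar projection = u.v / |v| = -14 / sqrt(52) = -1.9415

-1.9415


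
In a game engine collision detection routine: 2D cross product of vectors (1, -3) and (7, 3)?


u x v = u_x*v_y - u_y*v_x = 1*3 - (-3)*7
= 3 - (-21) = 24

24


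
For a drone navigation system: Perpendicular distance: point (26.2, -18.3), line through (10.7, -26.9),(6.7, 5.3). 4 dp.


|cross product| = 533.5
|line direction| = sqrt(1052.84) = 32.4475
Distance = 533.5/sqrt(1052.84) = 16.4419

16.4419


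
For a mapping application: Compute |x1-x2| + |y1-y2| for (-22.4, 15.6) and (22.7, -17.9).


|(-22.4)-22.7| + |15.6-(-17.9)| = 45.1 + 33.5 = 78.6

78.6


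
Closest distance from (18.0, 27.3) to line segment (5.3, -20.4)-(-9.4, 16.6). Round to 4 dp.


Project P onto AB: t = 0.9957 (clamped to [0,1])
Closest point on segment: (-9.3362, 16.4394)
Distance: 29.4146

29.4146


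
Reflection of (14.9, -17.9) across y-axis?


Reflection over y-axis: (x,y) -> (-x,y)
(14.9, -17.9) -> (-14.9, -17.9)

(-14.9, -17.9)


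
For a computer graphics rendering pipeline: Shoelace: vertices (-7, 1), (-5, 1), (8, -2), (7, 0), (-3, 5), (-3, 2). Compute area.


Shoelace sum: ((-7)*1 - (-5)*1) + ((-5)*(-2) - 8*1) + (8*0 - 7*(-2)) + (7*5 - (-3)*0) + ((-3)*2 - (-3)*5) + ((-3)*1 - (-7)*2)
= 69
Area = |69|/2 = 34.5

34.5


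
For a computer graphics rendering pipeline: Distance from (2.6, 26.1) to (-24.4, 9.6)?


dx=-27, dy=-16.5
d^2 = (-27)^2 + (-16.5)^2 = 1001.25
d = sqrt(1001.25) = 31.6425

31.6425


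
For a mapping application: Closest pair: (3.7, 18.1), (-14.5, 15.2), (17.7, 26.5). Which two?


d(P0,P1) = 18.4296, d(P0,P2) = 16.3267, d(P1,P2) = 34.1252
Closest: P0 and P2

Closest pair: (3.7, 18.1) and (17.7, 26.5), distance = 16.3267


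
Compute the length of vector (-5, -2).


|u| = sqrt((-5)^2 + (-2)^2) = sqrt(29) = 5.3852

5.3852


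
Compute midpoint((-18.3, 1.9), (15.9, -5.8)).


M = (((-18.3)+15.9)/2, (1.9+(-5.8))/2)
= (-1.2, -1.95)

(-1.2, -1.95)


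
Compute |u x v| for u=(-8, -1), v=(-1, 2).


|u x v| = |(-8)*2 - (-1)*(-1)|
= |(-16) - 1| = 17

17


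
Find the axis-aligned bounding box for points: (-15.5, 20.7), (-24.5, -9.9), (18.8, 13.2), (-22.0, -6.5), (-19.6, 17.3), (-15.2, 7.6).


x range: [-24.5, 18.8]
y range: [-9.9, 20.7]
Bounding box: (-24.5,-9.9) to (18.8,20.7)

(-24.5,-9.9) to (18.8,20.7)


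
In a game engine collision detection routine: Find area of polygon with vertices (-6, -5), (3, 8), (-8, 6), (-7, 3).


Shoelace sum: ((-6)*8 - 3*(-5)) + (3*6 - (-8)*8) + ((-8)*3 - (-7)*6) + ((-7)*(-5) - (-6)*3)
= 120
Area = |120|/2 = 60

60


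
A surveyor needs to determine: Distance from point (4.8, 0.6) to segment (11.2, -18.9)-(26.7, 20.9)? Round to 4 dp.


Project P onto AB: t = 0.371 (clamped to [0,1])
Closest point on segment: (16.9513, -4.1323)
Distance: 13.0402

13.0402


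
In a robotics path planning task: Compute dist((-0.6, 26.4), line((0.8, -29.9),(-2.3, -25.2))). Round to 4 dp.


|cross product| = 167.95
|line direction| = sqrt(31.7) = 5.6303
Distance = 167.95/sqrt(31.7) = 29.8298

29.8298


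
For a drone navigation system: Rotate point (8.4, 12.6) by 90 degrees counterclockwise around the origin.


90° CCW: (x,y) -> (-y, x)
(8.4,12.6) -> (-12.6, 8.4)

(-12.6, 8.4)


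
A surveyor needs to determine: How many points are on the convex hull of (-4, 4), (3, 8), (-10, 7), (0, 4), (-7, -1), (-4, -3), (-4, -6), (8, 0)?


Convex hull vertices (CCW): (-10, 7), (-7, -1), (-4, -6), (8, 0), (3, 8)
Count = 5

5


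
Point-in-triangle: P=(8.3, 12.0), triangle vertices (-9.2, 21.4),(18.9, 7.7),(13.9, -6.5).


Cross products: AB x AP = -24.39, BC x BP = -172.02, CA x CP = -271.11
All same sign? yes

Yes, inside


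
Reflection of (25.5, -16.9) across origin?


Reflection over origin: (x,y) -> (-x,-y)
(25.5, -16.9) -> (-25.5, 16.9)

(-25.5, 16.9)


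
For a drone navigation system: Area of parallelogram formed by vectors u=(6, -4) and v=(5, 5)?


|u x v| = |6*5 - (-4)*5|
= |30 - (-20)| = 50

50


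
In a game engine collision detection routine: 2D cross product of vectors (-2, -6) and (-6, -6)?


u x v = u_x*v_y - u_y*v_x = (-2)*(-6) - (-6)*(-6)
= 12 - 36 = -24

-24


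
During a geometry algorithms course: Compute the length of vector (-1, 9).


|u| = sqrt((-1)^2 + 9^2) = sqrt(82) = 9.0554

9.0554


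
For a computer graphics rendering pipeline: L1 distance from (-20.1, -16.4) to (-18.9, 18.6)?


|(-20.1)-(-18.9)| + |(-16.4)-18.6| = 1.2 + 35 = 36.2

36.2


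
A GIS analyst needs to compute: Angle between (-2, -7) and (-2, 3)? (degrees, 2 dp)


u.v = -17, |u| = sqrt(53) = 7.2801, |v| = sqrt(13) = 3.6056
cos(theta) = u.v/(|u||v|) = -17/sqrt(689) = -0.647648
theta = acos(-0.647648) = 130.36 degrees

130.36 degrees


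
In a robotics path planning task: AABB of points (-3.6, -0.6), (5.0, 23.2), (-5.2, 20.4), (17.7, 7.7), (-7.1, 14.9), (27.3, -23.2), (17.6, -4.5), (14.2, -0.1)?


x range: [-7.1, 27.3]
y range: [-23.2, 23.2]
Bounding box: (-7.1,-23.2) to (27.3,23.2)

(-7.1,-23.2) to (27.3,23.2)


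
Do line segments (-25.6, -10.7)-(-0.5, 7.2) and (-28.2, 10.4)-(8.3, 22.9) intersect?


Cross products: d1=-802.65, d2=-463.05, d3=576.15, d4=236.55
d1*d2 < 0 and d3*d4 < 0? no

No, they don't intersect


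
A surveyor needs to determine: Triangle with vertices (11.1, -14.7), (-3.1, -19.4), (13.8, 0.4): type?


Side lengths squared: AB^2=223.73, BC^2=677.65, CA^2=235.3
Sorted: [223.73, 235.3, 677.65]
By sides: Scalene, By angles: Obtuse

Scalene, Obtuse


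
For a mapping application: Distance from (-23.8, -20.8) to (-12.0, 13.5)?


dx=11.8, dy=34.3
d^2 = 11.8^2 + 34.3^2 = 1315.73
d = sqrt(1315.73) = 36.273

36.273


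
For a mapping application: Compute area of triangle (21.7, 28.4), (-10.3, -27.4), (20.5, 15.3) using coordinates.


Area = |x_A(y_B-y_C) + x_B(y_C-y_A) + x_C(y_A-y_B)|/2
= |(-926.59) + 134.93 + 1143.9|/2
= 352.24/2 = 176.12

176.12


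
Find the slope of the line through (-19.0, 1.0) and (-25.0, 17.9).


slope = (y2-y1)/(x2-x1) = (17.9-1)/((-25)-(-19)) = 16.9/(-6) = -2.8167

-2.8167


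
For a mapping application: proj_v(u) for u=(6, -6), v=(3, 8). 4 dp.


u.v = -30, |v| = sqrt(73) = 8.544
Scalar projection = u.v / |v| = -30 / sqrt(73) = -3.5112

-3.5112


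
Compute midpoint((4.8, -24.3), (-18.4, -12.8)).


M = ((4.8+(-18.4))/2, ((-24.3)+(-12.8))/2)
= (-6.8, -18.55)

(-6.8, -18.55)


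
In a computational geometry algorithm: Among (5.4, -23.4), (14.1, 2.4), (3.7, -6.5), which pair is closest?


d(P0,P1) = 27.2274, d(P0,P2) = 16.9853, d(P1,P2) = 13.6883
Closest: P1 and P2

Closest pair: (14.1, 2.4) and (3.7, -6.5), distance = 13.6883


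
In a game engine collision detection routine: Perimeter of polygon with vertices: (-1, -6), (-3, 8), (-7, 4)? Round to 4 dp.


Sides: (-1, -6)->(-3, 8): sqrt(200) = 14.142136, (-3, 8)->(-7, 4): sqrt(32) = 5.656854, (-7, 4)->(-1, -6): sqrt(136) = 11.661904
Sum = 31.460894
Perimeter = 31.4609

31.4609


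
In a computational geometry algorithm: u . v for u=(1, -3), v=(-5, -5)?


u . v = u_x*v_x + u_y*v_y = 1*(-5) + (-3)*(-5)
= (-5) + 15 = 10

10


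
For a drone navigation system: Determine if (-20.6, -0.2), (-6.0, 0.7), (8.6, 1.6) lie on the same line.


Cross product: ((-6)-(-20.6))*(1.6-(-0.2)) - (0.7-(-0.2))*(8.6-(-20.6))
= 0

Yes, collinear


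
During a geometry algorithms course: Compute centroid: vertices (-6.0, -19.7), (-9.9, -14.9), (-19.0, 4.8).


Centroid = ((x_A+x_B+x_C)/3, (y_A+y_B+y_C)/3)
= (((-6)+(-9.9)+(-19))/3, ((-19.7)+(-14.9)+4.8)/3)
= (-11.6333, -9.9333)

(-11.6333, -9.9333)


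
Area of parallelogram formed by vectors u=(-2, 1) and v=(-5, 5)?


|u x v| = |(-2)*5 - 1*(-5)|
= |(-10) - (-5)| = 5

5


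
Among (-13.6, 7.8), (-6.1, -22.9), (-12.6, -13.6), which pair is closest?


d(P0,P1) = 31.6028, d(P0,P2) = 21.4234, d(P1,P2) = 11.3464
Closest: P1 and P2

Closest pair: (-6.1, -22.9) and (-12.6, -13.6), distance = 11.3464


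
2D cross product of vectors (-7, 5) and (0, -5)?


u x v = u_x*v_y - u_y*v_x = (-7)*(-5) - 5*0
= 35 - 0 = 35

35


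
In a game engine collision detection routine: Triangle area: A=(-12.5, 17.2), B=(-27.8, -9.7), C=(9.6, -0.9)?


Area = |x_A(y_B-y_C) + x_B(y_C-y_A) + x_C(y_A-y_B)|/2
= |110 + 503.18 + 258.24|/2
= 871.42/2 = 435.71

435.71


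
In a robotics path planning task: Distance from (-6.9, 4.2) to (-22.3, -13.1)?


dx=-15.4, dy=-17.3
d^2 = (-15.4)^2 + (-17.3)^2 = 536.45
d = sqrt(536.45) = 23.1614

23.1614


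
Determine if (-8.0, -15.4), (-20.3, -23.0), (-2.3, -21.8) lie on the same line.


Cross product: ((-20.3)-(-8))*((-21.8)-(-15.4)) - ((-23)-(-15.4))*((-2.3)-(-8))
= 122.04

No, not collinear


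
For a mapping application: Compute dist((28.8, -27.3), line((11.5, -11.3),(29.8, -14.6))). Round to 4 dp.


|cross product| = 235.71
|line direction| = sqrt(345.78) = 18.5952
Distance = 235.71/sqrt(345.78) = 12.6759

12.6759


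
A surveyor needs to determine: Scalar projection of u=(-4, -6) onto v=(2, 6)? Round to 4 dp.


u.v = -44, |v| = sqrt(40) = 6.3246
Scalar projection = u.v / |v| = -44 / sqrt(40) = -6.957

-6.957


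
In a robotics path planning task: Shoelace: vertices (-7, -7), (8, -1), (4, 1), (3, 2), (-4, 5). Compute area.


Shoelace sum: ((-7)*(-1) - 8*(-7)) + (8*1 - 4*(-1)) + (4*2 - 3*1) + (3*5 - (-4)*2) + ((-4)*(-7) - (-7)*5)
= 166
Area = |166|/2 = 83

83


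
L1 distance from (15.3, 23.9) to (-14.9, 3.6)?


|15.3-(-14.9)| + |23.9-3.6| = 30.2 + 20.3 = 50.5

50.5


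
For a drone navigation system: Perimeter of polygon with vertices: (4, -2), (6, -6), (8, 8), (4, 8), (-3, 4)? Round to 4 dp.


Sides: (4, -2)->(6, -6): sqrt(20) = 4.472136, (6, -6)->(8, 8): sqrt(200) = 14.142136, (8, 8)->(4, 8): sqrt(16) = 4, (4, 8)->(-3, 4): sqrt(65) = 8.062258, (-3, 4)->(4, -2): sqrt(85) = 9.219544
Sum = 39.896074
Perimeter = 39.8961

39.8961


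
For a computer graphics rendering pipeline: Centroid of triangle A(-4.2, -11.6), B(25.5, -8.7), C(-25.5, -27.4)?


Centroid = ((x_A+x_B+x_C)/3, (y_A+y_B+y_C)/3)
= (((-4.2)+25.5+(-25.5))/3, ((-11.6)+(-8.7)+(-27.4))/3)
= (-1.4, -15.9)

(-1.4, -15.9)


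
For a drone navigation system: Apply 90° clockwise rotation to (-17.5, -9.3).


90° CW: (x,y) -> (y, -x)
(-17.5,-9.3) -> (-9.3, 17.5)

(-9.3, 17.5)


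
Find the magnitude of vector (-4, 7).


|u| = sqrt((-4)^2 + 7^2) = sqrt(65) = 8.0623

8.0623


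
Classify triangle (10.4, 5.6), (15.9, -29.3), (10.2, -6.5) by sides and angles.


Side lengths squared: AB^2=1248.26, BC^2=552.33, CA^2=146.45
Sorted: [146.45, 552.33, 1248.26]
By sides: Scalene, By angles: Obtuse

Scalene, Obtuse


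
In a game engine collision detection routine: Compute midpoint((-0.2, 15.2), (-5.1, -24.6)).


M = (((-0.2)+(-5.1))/2, (15.2+(-24.6))/2)
= (-2.65, -4.7)

(-2.65, -4.7)


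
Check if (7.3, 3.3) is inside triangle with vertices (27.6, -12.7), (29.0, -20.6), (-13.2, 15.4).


Cross products: AB x AP = -137.97, BC x BP = -227.38, CA x CP = 82.37
All same sign? no

No, outside


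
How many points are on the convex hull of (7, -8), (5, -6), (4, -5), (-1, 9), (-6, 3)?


Convex hull vertices (CCW): (-6, 3), (7, -8), (-1, 9)
Count = 3

3


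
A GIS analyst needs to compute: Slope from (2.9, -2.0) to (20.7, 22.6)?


slope = (y2-y1)/(x2-x1) = (22.6-(-2))/(20.7-2.9) = 24.6/17.8 = 1.382

1.382


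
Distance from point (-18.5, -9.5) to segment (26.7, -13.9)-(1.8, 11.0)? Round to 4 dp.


Project P onto AB: t = 0.996 (clamped to [0,1])
Closest point on segment: (1.9, 10.9)
Distance: 28.85

28.85


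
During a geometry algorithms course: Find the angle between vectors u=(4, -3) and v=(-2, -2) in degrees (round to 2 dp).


u.v = -2, |u| = sqrt(25) = 5, |v| = sqrt(8) = 2.8284
cos(theta) = u.v/(|u||v|) = -2/sqrt(200) = -0.141421
theta = acos(-0.141421) = 98.13 degrees

98.13 degrees


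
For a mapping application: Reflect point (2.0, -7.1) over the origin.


Reflection over origin: (x,y) -> (-x,-y)
(2, -7.1) -> (-2, 7.1)

(-2, 7.1)


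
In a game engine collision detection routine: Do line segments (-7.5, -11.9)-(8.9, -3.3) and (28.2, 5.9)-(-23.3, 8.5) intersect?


Cross products: d1=1009.52, d2=523.98, d3=-15.1, d4=470.44
d1*d2 < 0 and d3*d4 < 0? no

No, they don't intersect


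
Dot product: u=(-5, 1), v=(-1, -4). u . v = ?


u . v = u_x*v_x + u_y*v_y = (-5)*(-1) + 1*(-4)
= 5 + (-4) = 1

1


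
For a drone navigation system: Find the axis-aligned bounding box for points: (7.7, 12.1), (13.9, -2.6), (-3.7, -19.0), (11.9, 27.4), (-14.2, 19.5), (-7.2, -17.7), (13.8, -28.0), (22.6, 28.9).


x range: [-14.2, 22.6]
y range: [-28, 28.9]
Bounding box: (-14.2,-28) to (22.6,28.9)

(-14.2,-28) to (22.6,28.9)


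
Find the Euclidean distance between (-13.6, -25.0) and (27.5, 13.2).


dx=41.1, dy=38.2
d^2 = 41.1^2 + 38.2^2 = 3148.45
d = sqrt(3148.45) = 56.1111

56.1111


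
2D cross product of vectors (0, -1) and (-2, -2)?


u x v = u_x*v_y - u_y*v_x = 0*(-2) - (-1)*(-2)
= 0 - 2 = -2

-2


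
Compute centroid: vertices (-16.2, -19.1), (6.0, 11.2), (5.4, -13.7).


Centroid = ((x_A+x_B+x_C)/3, (y_A+y_B+y_C)/3)
= (((-16.2)+6+5.4)/3, ((-19.1)+11.2+(-13.7))/3)
= (-1.6, -7.2)

(-1.6, -7.2)


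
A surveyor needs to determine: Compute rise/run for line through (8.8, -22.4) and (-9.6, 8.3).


slope = (y2-y1)/(x2-x1) = (8.3-(-22.4))/((-9.6)-8.8) = 30.7/(-18.4) = -1.6685

-1.6685


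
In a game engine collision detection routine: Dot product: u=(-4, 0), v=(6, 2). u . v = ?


u . v = u_x*v_x + u_y*v_y = (-4)*6 + 0*2
= (-24) + 0 = -24

-24


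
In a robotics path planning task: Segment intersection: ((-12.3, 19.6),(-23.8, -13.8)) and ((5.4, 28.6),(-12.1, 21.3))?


Cross products: d1=28.29, d2=528.84, d3=487.68, d4=-12.87
d1*d2 < 0 and d3*d4 < 0? no

No, they don't intersect


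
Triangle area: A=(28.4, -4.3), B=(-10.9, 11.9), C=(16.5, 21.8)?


Area = |x_A(y_B-y_C) + x_B(y_C-y_A) + x_C(y_A-y_B)|/2
= |(-281.16) + (-284.49) + (-267.3)|/2
= 832.95/2 = 416.475

416.475


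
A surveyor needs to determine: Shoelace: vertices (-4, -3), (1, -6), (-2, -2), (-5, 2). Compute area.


Shoelace sum: ((-4)*(-6) - 1*(-3)) + (1*(-2) - (-2)*(-6)) + ((-2)*2 - (-5)*(-2)) + ((-5)*(-3) - (-4)*2)
= 22
Area = |22|/2 = 11

11


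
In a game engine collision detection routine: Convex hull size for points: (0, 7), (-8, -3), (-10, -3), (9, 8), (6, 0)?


Convex hull vertices (CCW): (-10, -3), (-8, -3), (6, 0), (9, 8), (0, 7)
Count = 5

5


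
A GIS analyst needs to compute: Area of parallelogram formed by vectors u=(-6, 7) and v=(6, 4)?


|u x v| = |(-6)*4 - 7*6|
= |(-24) - 42| = 66

66


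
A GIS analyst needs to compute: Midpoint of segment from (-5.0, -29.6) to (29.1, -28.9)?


M = (((-5)+29.1)/2, ((-29.6)+(-28.9))/2)
= (12.05, -29.25)

(12.05, -29.25)


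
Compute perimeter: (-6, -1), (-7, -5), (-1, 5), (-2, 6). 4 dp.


Sides: (-6, -1)->(-7, -5): sqrt(17) = 4.123106, (-7, -5)->(-1, 5): sqrt(136) = 11.661904, (-1, 5)->(-2, 6): sqrt(2) = 1.414214, (-2, 6)->(-6, -1): sqrt(65) = 8.062258
Sum = 25.261482
Perimeter = 25.2615

25.2615


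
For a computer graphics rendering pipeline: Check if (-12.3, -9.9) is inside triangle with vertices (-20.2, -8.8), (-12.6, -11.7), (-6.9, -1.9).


Cross products: AB x AP = 14.55, BC x BP = 7.32, CA x CP = 69.14
All same sign? yes

Yes, inside


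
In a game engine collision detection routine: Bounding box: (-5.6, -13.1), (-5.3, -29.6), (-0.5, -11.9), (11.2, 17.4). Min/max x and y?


x range: [-5.6, 11.2]
y range: [-29.6, 17.4]
Bounding box: (-5.6,-29.6) to (11.2,17.4)

(-5.6,-29.6) to (11.2,17.4)


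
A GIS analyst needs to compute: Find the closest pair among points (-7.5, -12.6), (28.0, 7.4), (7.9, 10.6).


d(P0,P1) = 40.7462, d(P0,P2) = 27.846, d(P1,P2) = 20.3531
Closest: P1 and P2

Closest pair: (28.0, 7.4) and (7.9, 10.6), distance = 20.3531


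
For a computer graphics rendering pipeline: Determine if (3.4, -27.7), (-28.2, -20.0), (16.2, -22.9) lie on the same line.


Cross product: ((-28.2)-3.4)*((-22.9)-(-27.7)) - ((-20)-(-27.7))*(16.2-3.4)
= -250.24

No, not collinear


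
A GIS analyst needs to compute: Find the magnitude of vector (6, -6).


|u| = sqrt(6^2 + (-6)^2) = sqrt(72) = 8.4853

8.4853


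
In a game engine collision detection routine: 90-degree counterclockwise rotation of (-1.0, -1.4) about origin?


90° CCW: (x,y) -> (-y, x)
(-1,-1.4) -> (1.4, -1)

(1.4, -1)


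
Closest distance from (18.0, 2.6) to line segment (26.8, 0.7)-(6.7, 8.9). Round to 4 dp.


Project P onto AB: t = 0.4084 (clamped to [0,1])
Closest point on segment: (18.5911, 4.0489)
Distance: 1.5648

1.5648


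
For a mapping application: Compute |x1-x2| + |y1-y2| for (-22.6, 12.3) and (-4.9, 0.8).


|(-22.6)-(-4.9)| + |12.3-0.8| = 17.7 + 11.5 = 29.2

29.2


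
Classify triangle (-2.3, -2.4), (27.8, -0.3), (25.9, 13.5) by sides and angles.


Side lengths squared: AB^2=910.42, BC^2=194.05, CA^2=1048.05
Sorted: [194.05, 910.42, 1048.05]
By sides: Scalene, By angles: Acute

Scalene, Acute


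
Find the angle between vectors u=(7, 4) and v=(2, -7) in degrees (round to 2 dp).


u.v = -14, |u| = sqrt(65) = 8.0623, |v| = sqrt(53) = 7.2801
cos(theta) = u.v/(|u||v|) = -14/sqrt(3445) = -0.238525
theta = acos(-0.238525) = 103.8 degrees

103.8 degrees


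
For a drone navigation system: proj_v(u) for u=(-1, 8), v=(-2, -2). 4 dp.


u.v = -14, |v| = sqrt(8) = 2.8284
Scalar projection = u.v / |v| = -14 / sqrt(8) = -4.9497

-4.9497


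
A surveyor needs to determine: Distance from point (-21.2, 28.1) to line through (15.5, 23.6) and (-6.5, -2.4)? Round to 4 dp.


|cross product| = 1053.2
|line direction| = sqrt(1160) = 34.0588
Distance = 1053.2/sqrt(1160) = 30.923

30.923


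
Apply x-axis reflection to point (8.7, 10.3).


Reflection over x-axis: (x,y) -> (x,-y)
(8.7, 10.3) -> (8.7, -10.3)

(8.7, -10.3)


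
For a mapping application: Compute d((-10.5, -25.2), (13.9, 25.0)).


dx=24.4, dy=50.2
d^2 = 24.4^2 + 50.2^2 = 3115.4
d = sqrt(3115.4) = 55.8158

55.8158


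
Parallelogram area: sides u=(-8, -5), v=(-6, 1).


|u x v| = |(-8)*1 - (-5)*(-6)|
= |(-8) - 30| = 38

38


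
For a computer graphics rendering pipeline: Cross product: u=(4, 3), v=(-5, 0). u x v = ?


u x v = u_x*v_y - u_y*v_x = 4*0 - 3*(-5)
= 0 - (-15) = 15

15


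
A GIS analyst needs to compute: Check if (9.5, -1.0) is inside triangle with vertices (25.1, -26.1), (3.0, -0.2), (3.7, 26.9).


Cross products: AB x AP = -150.67, BC x BP = -176.71, CA x CP = -289.66
All same sign? yes

Yes, inside


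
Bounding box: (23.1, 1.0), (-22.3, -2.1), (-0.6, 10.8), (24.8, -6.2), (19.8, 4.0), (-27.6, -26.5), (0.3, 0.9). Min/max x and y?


x range: [-27.6, 24.8]
y range: [-26.5, 10.8]
Bounding box: (-27.6,-26.5) to (24.8,10.8)

(-27.6,-26.5) to (24.8,10.8)


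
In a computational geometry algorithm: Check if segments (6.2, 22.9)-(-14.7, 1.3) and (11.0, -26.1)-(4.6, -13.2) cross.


Cross products: d1=-251.68, d2=156.17, d3=1127.78, d4=719.93
d1*d2 < 0 and d3*d4 < 0? no

No, they don't intersect


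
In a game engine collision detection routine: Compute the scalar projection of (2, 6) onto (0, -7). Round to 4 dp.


u.v = -42, |v| = sqrt(49) = 7
Scalar projection = u.v / |v| = -42 / sqrt(49) = -6

-6


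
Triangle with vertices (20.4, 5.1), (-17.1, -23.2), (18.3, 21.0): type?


Side lengths squared: AB^2=2207.14, BC^2=3206.8, CA^2=257.22
Sorted: [257.22, 2207.14, 3206.8]
By sides: Scalene, By angles: Obtuse

Scalene, Obtuse


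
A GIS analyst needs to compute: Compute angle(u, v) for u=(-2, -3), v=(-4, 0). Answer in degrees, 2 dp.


u.v = 8, |u| = sqrt(13) = 3.6056, |v| = sqrt(16) = 4
cos(theta) = u.v/(|u||v|) = 8/sqrt(208) = 0.5547
theta = acos(0.5547) = 56.31 degrees

56.31 degrees


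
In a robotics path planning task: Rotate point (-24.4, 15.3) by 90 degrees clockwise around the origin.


90° CW: (x,y) -> (y, -x)
(-24.4,15.3) -> (15.3, 24.4)

(15.3, 24.4)


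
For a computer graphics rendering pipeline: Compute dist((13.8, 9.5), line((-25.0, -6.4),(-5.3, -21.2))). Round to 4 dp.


|cross product| = 887.47
|line direction| = sqrt(607.13) = 24.64
Distance = 887.47/sqrt(607.13) = 36.0174

36.0174


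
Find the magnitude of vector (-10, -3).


|u| = sqrt((-10)^2 + (-3)^2) = sqrt(109) = 10.4403

10.4403


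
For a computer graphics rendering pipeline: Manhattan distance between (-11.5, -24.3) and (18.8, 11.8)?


|(-11.5)-18.8| + |(-24.3)-11.8| = 30.3 + 36.1 = 66.4

66.4


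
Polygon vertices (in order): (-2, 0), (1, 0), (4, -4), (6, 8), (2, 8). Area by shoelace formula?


Shoelace sum: ((-2)*0 - 1*0) + (1*(-4) - 4*0) + (4*8 - 6*(-4)) + (6*8 - 2*8) + (2*0 - (-2)*8)
= 100
Area = |100|/2 = 50

50


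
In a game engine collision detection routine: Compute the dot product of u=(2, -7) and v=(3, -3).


u . v = u_x*v_x + u_y*v_y = 2*3 + (-7)*(-3)
= 6 + 21 = 27

27


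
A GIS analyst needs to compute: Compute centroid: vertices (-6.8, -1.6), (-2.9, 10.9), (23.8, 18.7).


Centroid = ((x_A+x_B+x_C)/3, (y_A+y_B+y_C)/3)
= (((-6.8)+(-2.9)+23.8)/3, ((-1.6)+10.9+18.7)/3)
= (4.7, 9.3333)

(4.7, 9.3333)


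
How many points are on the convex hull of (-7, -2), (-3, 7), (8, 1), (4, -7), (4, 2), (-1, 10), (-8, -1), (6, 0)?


Convex hull vertices (CCW): (-8, -1), (-7, -2), (4, -7), (8, 1), (-1, 10), (-3, 7)
Count = 6

6


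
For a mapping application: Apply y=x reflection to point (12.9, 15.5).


Reflection over y=x: (x,y) -> (y,x)
(12.9, 15.5) -> (15.5, 12.9)

(15.5, 12.9)


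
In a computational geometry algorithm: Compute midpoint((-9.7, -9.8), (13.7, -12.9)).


M = (((-9.7)+13.7)/2, ((-9.8)+(-12.9))/2)
= (2, -11.35)

(2, -11.35)


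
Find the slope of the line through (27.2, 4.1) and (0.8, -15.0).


slope = (y2-y1)/(x2-x1) = ((-15)-4.1)/(0.8-27.2) = (-19.1)/(-26.4) = 0.7235

0.7235


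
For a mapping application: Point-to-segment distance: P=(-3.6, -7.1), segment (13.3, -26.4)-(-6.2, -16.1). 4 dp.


Project P onto AB: t = 1 (clamped to [0,1])
Closest point on segment: (-6.2, -16.1)
Distance: 9.368

9.368


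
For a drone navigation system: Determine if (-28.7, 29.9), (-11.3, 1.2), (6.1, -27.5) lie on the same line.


Cross product: ((-11.3)-(-28.7))*((-27.5)-29.9) - (1.2-29.9)*(6.1-(-28.7))
= 0

Yes, collinear


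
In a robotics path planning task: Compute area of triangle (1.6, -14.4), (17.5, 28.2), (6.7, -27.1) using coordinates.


Area = |x_A(y_B-y_C) + x_B(y_C-y_A) + x_C(y_A-y_B)|/2
= |88.48 + (-222.25) + (-285.42)|/2
= 419.19/2 = 209.595

209.595


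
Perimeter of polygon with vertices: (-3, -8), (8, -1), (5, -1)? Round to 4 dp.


Sides: (-3, -8)->(8, -1): sqrt(170) = 13.038405, (8, -1)->(5, -1): sqrt(9) = 3, (5, -1)->(-3, -8): sqrt(113) = 10.630146
Sum = 26.668551
Perimeter = 26.6686

26.6686


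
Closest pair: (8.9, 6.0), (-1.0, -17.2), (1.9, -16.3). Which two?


d(P0,P1) = 25.224, d(P0,P2) = 23.3728, d(P1,P2) = 3.0364
Closest: P1 and P2

Closest pair: (-1.0, -17.2) and (1.9, -16.3), distance = 3.0364


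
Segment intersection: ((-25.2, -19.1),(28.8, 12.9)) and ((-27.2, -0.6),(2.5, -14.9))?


Cross products: d1=-520.85, d2=1201.75, d3=1063, d4=-659.6
d1*d2 < 0 and d3*d4 < 0? yes

Yes, they intersect


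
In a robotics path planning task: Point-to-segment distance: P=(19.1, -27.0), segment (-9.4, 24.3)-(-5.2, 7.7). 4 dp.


Project P onto AB: t = 1 (clamped to [0,1])
Closest point on segment: (-5.2, 7.7)
Distance: 42.3625

42.3625


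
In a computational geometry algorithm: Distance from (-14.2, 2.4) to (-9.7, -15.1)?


dx=4.5, dy=-17.5
d^2 = 4.5^2 + (-17.5)^2 = 326.5
d = sqrt(326.5) = 18.0693

18.0693


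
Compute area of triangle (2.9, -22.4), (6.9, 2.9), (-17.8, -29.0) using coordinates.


Area = |x_A(y_B-y_C) + x_B(y_C-y_A) + x_C(y_A-y_B)|/2
= |92.51 + (-45.54) + 450.34|/2
= 497.31/2 = 248.655

248.655


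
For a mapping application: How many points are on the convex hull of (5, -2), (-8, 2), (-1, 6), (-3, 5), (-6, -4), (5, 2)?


Convex hull vertices (CCW): (-8, 2), (-6, -4), (5, -2), (5, 2), (-1, 6), (-3, 5)
Count = 6

6


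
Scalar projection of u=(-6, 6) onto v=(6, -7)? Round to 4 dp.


u.v = -78, |v| = sqrt(85) = 9.2195
Scalar projection = u.v / |v| = -78 / sqrt(85) = -8.4603

-8.4603


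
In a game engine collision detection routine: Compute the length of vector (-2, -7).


|u| = sqrt((-2)^2 + (-7)^2) = sqrt(53) = 7.2801

7.2801


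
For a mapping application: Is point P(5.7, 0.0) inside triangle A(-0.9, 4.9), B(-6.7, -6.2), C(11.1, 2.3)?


Cross products: AB x AP = 101.68, BC x BP = 4.96, CA x CP = 41.64
All same sign? yes

Yes, inside


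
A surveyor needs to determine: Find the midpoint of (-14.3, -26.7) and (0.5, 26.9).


M = (((-14.3)+0.5)/2, ((-26.7)+26.9)/2)
= (-6.9, 0.1)

(-6.9, 0.1)


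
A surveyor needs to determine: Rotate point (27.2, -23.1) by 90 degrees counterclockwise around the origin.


90° CCW: (x,y) -> (-y, x)
(27.2,-23.1) -> (23.1, 27.2)

(23.1, 27.2)


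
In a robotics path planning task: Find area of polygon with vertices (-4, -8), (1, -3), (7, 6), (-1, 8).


Shoelace sum: ((-4)*(-3) - 1*(-8)) + (1*6 - 7*(-3)) + (7*8 - (-1)*6) + ((-1)*(-8) - (-4)*8)
= 149
Area = |149|/2 = 74.5

74.5


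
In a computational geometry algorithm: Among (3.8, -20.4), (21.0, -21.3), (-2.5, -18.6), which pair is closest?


d(P0,P1) = 17.2235, d(P0,P2) = 6.5521, d(P1,P2) = 23.6546
Closest: P0 and P2

Closest pair: (3.8, -20.4) and (-2.5, -18.6), distance = 6.5521


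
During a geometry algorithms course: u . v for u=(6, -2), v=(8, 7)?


u . v = u_x*v_x + u_y*v_y = 6*8 + (-2)*7
= 48 + (-14) = 34

34


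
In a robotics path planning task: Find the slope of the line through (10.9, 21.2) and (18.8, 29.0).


slope = (y2-y1)/(x2-x1) = (29-21.2)/(18.8-10.9) = 7.8/7.9 = 0.9873

0.9873


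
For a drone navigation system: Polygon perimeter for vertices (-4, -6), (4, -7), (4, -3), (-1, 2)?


Sides: (-4, -6)->(4, -7): sqrt(65) = 8.062258, (4, -7)->(4, -3): sqrt(16) = 4, (4, -3)->(-1, 2): sqrt(50) = 7.071068, (-1, 2)->(-4, -6): sqrt(73) = 8.544004
Sum = 27.67733
Perimeter = 27.6773

27.6773


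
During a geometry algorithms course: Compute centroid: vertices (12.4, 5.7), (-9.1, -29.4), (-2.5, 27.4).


Centroid = ((x_A+x_B+x_C)/3, (y_A+y_B+y_C)/3)
= ((12.4+(-9.1)+(-2.5))/3, (5.7+(-29.4)+27.4)/3)
= (0.2667, 1.2333)

(0.2667, 1.2333)


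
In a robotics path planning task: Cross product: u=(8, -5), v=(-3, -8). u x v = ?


u x v = u_x*v_y - u_y*v_x = 8*(-8) - (-5)*(-3)
= (-64) - 15 = -79

-79


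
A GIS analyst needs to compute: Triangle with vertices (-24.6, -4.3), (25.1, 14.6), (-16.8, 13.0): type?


Side lengths squared: AB^2=2827.3, BC^2=1758.17, CA^2=360.13
Sorted: [360.13, 1758.17, 2827.3]
By sides: Scalene, By angles: Obtuse

Scalene, Obtuse


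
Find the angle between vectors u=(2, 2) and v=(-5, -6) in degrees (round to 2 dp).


u.v = -22, |u| = sqrt(8) = 2.8284, |v| = sqrt(61) = 7.8102
cos(theta) = u.v/(|u||v|) = -22/sqrt(488) = -0.995893
theta = acos(-0.995893) = 174.81 degrees

174.81 degrees


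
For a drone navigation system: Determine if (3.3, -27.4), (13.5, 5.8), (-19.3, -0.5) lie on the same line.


Cross product: (13.5-3.3)*((-0.5)-(-27.4)) - (5.8-(-27.4))*((-19.3)-3.3)
= 1024.7

No, not collinear


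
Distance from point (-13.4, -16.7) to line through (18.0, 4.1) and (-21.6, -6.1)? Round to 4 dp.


|cross product| = 503.4
|line direction| = sqrt(1672.2) = 40.8925
Distance = 503.4/sqrt(1672.2) = 12.3103

12.3103
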